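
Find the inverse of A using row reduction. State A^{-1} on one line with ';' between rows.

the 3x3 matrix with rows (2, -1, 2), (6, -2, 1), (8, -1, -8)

Gauss-Jordan on [A | I]:
R1 <- (1/2)*R1:  [    1  -1/2     1  |   1/2     0     0 ]
R2 <- R2 - (6)*R1:  [  0   1  -5  |  -3   1   0 ]
R3 <- R3 - (8)*R1:  [   0    3  -16  |   -4    0    1 ]
R1 <- R1 - (-1/2)*R2:  [    1     0  -3/2  |    -1   1/2     0 ]
R3 <- R3 - (3)*R2:  [  0   0  -1  |   5  -3   1 ]
R3 <- (1/-1)*R3:  [  0   0   1  |  -5   3  -1 ]
R1 <- R1 - (-3/2)*R3:  [     1      0      0  |  -17/2      5   -3/2 ]
R2 <- R2 - (-5)*R3:  [   0    1    0  |  -28   16   -5 ]
Right block of [I | A^{-1}] is the inverse:
[ -17/2   5  -3/2 ]
[   -28  16    -5 ]
[    -5   3    -1 ]

inverse = [-17/2 5 -3/2; -28 16 -5; -5 3 -1]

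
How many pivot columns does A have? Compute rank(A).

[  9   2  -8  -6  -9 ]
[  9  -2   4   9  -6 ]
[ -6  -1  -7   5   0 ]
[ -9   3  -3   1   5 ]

Row reduction:
R2 <- R2 - (1)*R1:  [  0  -4  12  15   3 ]
R3 <- R3 - (-2/3)*R1:  [     0    1/3  -37/3      1     -6 ]
R4 <- R4 - (-1)*R1:  [   0    5  -11   -5   -4 ]
R3 <- R3 - (-1/12)*R2:  [     0      0  -34/3    9/4  -23/4 ]
R4 <- R4 - (-5/4)*R2:  [    0     0     4  55/4  -1/4 ]
R4 <- R4 - (-6/17)*R3:  [       0        0        0   989/68  -155/68 ]
Row echelon form:
[ 9   2     -8      -6       -9 ]
[ 0  -4     12      15        3 ]
[ 0   0  -34/3     9/4    -23/4 ]
[ 0   0      0  989/68  -155/68 ]
Nonzero rows / pivot columns: 4

rank(A) = 4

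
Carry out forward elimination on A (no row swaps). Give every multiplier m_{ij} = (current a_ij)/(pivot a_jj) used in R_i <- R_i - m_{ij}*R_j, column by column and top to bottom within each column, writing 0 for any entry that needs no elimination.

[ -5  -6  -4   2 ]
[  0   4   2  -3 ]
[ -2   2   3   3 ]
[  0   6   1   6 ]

Forward elimination:
R2: entry in column 1 is already 0 -> m_{21} = 0 (no row operation needed)
R3 <- R3 - (2/5)*R1:  [    0  22/5  23/5  11/5 ]
R4: entry in column 1 is already 0 -> m_{41} = 0 (no row operation needed)
R3 <- R3 - (11/10)*R2:  [    0     0  12/5  11/2 ]
R4 <- R4 - (3/2)*R2:  [    0     0    -2  21/2 ]
R4 <- R4 - (-5/6)*R3:  [      0       0       0  181/12 ]
Multipliers (in order of application): m_{21} = 0, m_{31} = 2/5, m_{41} = 0, m_{32} = 11/10, m_{42} = 3/2, m_{43} = -5/6

multipliers: 0, 2/5, 0, 11/10, 3/2, -5/6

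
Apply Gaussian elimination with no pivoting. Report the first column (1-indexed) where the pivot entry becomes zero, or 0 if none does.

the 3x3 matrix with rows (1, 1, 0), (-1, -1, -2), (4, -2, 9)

Naive forward elimination:
R2 <- R2 - (-1)*R1:  [  0   0  -2 ]
R3 <- R3 - (4)*R1:  [  0  -6   9 ]
Matrix at this point:
[ 1   1   0 ]
[ 0   0  -2 ]
[ 0  -6   9 ]
Pivot entry (2,2) is zero but row 3 has -6 in column 2 -> naive elimination stops; a row interchange (e.g. R2 <-> R3) would be required here.

first zero-pivot column = 2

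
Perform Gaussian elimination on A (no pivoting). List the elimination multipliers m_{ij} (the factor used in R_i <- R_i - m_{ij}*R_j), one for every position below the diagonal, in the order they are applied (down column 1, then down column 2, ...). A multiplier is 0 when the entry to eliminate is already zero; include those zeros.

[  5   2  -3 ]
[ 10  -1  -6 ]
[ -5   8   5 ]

Forward elimination:
R2 <- R2 - (2)*R1:  [  0  -5   0 ]
R3 <- R3 - (-1)*R1:  [  0  10   2 ]
R3 <- R3 - (-2)*R2:  [ 0  0  2 ]
Multipliers (in order of application): m_{21} = 2, m_{31} = -1, m_{32} = -2

multipliers: 2, -1, -2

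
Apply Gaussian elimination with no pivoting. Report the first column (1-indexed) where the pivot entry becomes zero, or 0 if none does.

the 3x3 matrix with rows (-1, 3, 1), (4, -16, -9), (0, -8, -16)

first zero-pivot column = 0

Naive forward elimination:
R2 <- R2 - (-4)*R1:  [  0  -4  -5 ]
R3 <- R3 - (2)*R2:  [  0   0  -6 ]
All pivots nonzero; naive elimination completes without hitting a zero pivot.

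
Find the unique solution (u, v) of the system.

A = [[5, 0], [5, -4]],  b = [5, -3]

(1, 2)

Forward elimination on [A|b]:
R2 <- R2 - (1)*R1:  [  0  -4  -8 ]
Row echelon form:
[ 5   0  |   5 ]
[ 0  -4  |  -8 ]
Back-substitution:
v = (-8) / -4 = 2
u = (5) / 5 = 1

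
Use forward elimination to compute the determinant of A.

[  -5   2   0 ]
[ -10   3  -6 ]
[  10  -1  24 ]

det(A) = 30

Forward elimination:
R2 <- R2 - (2)*R1:  [  0  -1  -6 ]
R3 <- R3 - (-2)*R1:  [  0   3  24 ]
R3 <- R3 - (-3)*R2:  [ 0  0  6 ]
Upper-triangular form:
[ -5   2   0 ]
[  0  -1  -6 ]
[  0   0   6 ]
det(A) = (-1)^0 * (-5) * (-1) * (6) = 30  (0 row swaps -> sign +1)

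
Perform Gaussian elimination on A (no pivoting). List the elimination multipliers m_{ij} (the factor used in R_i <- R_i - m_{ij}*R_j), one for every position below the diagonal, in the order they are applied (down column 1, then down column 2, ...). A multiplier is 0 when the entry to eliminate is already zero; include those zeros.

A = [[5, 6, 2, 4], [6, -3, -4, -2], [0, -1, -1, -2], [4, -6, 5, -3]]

multipliers: 6/5, 0, 4/5, 5/51, 18/17, -519/19

Forward elimination:
R2 <- R2 - (6/5)*R1:  [     0  -51/5  -32/5  -34/5 ]
R3: entry in column 1 is already 0 -> m_{31} = 0 (no row operation needed)
R4 <- R4 - (4/5)*R1:  [     0  -54/5   17/5  -31/5 ]
R3 <- R3 - (5/51)*R2:  [      0       0  -19/51    -4/3 ]
R4 <- R4 - (18/17)*R2:  [      0       0  173/17       1 ]
R4 <- R4 - (-519/19)*R3:  [       0        0        0  -673/19 ]
Multipliers (in order of application): m_{21} = 6/5, m_{31} = 0, m_{41} = 4/5, m_{32} = 5/51, m_{42} = 18/17, m_{43} = -519/19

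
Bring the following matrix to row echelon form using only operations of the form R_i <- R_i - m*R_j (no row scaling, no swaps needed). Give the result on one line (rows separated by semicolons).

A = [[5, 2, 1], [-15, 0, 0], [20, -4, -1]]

Forward elimination:
R2 <- R2 - (-3)*R1:  [ 0  6  3 ]
R3 <- R3 - (4)*R1:  [   0  -12   -5 ]
R3 <- R3 - (-2)*R2:  [ 0  0  1 ]
Row echelon form:
[ 5  2  1 ]
[ 0  6  3 ]
[ 0  0  1 ]

REF = [5 2 1; 0 6 3; 0 0 1]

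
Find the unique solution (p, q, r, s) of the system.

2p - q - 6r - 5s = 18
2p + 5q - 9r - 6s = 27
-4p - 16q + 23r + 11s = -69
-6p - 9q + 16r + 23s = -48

Forward elimination on [A|b]:
R2 <- R2 - (1)*R1:  [  0   6  -3  -1   9 ]
R3 <- R3 - (-2)*R1:  [   0  -18   11    1  -33 ]
R4 <- R4 - (-3)*R1:  [   0  -12   -2    8    6 ]
R3 <- R3 - (-3)*R2:  [  0   0   2  -2  -6 ]
R4 <- R4 - (-2)*R2:  [  0   0  -8   6  24 ]
R4 <- R4 - (-4)*R3:  [  0   0   0  -2   0 ]
Row echelon form:
[ 2  -1  -6  -5  |  18 ]
[ 0   6  -3  -1  |   9 ]
[ 0   0   2  -2  |  -6 ]
[ 0   0   0  -2  |   0 ]
Back-substitution:
s = (0) / -2 = 0
r = (-6 - (-2)*(0)) / 2 = -3
q = (9 - (-3)*(-3) - (-1)*(0)) / 6 = 0
p = (18 - (-1)*(0) - (-6)*(-3) - (-5)*(0)) / 2 = 0

(0, 0, -3, 0)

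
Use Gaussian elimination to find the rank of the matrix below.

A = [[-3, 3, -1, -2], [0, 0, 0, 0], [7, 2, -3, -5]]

rank(A) = 2

Row reduction:
R3 <- R3 - (-7/3)*R1:  [     0      9  -16/3  -29/3 ]
R2 <-> R3   (pivot in column 2 was zero)
[ -3  3     -1     -2 ]
[  0  9  -16/3  -29/3 ]
[  0  0      0      0 ]
Row echelon form:
[ -3  3     -1     -2 ]
[  0  9  -16/3  -29/3 ]
[  0  0      0      0 ]
Nonzero rows / pivot columns: 2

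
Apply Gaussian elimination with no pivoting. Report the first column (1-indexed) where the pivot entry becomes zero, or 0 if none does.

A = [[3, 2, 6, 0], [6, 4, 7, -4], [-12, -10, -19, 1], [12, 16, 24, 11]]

Naive forward elimination:
R2 <- R2 - (2)*R1:  [  0   0  -5  -4 ]
R3 <- R3 - (-4)*R1:  [  0  -2   5   1 ]
R4 <- R4 - (4)*R1:  [  0   8   0  11 ]
Matrix at this point:
[ 3   2   6   0 ]
[ 0   0  -5  -4 ]
[ 0  -2   5   1 ]
[ 0   8   0  11 ]
Pivot entry (2,2) is zero but row 3 has -2 in column 2 -> naive elimination stops; a row interchange (e.g. R2 <-> R3) would be required here.

first zero-pivot column = 2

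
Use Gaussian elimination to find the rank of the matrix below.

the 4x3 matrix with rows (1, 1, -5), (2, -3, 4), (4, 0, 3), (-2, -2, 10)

rank(A) = 3

Row reduction:
R2 <- R2 - (2)*R1:  [  0  -5  14 ]
R3 <- R3 - (4)*R1:  [  0  -4  23 ]
R4 <- R4 - (-2)*R1:  [ 0  0  0 ]
R3 <- R3 - (4/5)*R2:  [    0     0  59/5 ]
Row echelon form:
[ 1   1    -5 ]
[ 0  -5    14 ]
[ 0   0  59/5 ]
[ 0   0     0 ]
Nonzero rows / pivot columns: 3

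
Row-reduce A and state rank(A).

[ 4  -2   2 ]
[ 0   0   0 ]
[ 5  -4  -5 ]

rank(A) = 2

Row reduction:
R3 <- R3 - (5/4)*R1:  [     0   -3/2  -15/2 ]
R2 <-> R3   (pivot in column 2 was zero)
[ 4    -2      2 ]
[ 0  -3/2  -15/2 ]
[ 0     0      0 ]
Row echelon form:
[ 4    -2      2 ]
[ 0  -3/2  -15/2 ]
[ 0     0      0 ]
Nonzero rows / pivot columns: 2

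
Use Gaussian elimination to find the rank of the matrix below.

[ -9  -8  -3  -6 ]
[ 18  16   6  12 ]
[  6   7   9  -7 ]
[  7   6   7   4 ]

Row reduction:
R2 <- R2 - (-2)*R1:  [ 0  0  0  0 ]
R3 <- R3 - (-2/3)*R1:  [   0  5/3    7  -11 ]
R4 <- R4 - (-7/9)*R1:  [    0  -2/9  14/3  -2/3 ]
R2 <-> R3   (pivot in column 2 was zero)
[ -9    -8    -3    -6 ]
[  0   5/3     7   -11 ]
[  0     0     0     0 ]
[  0  -2/9  14/3  -2/3 ]
R4 <- R4 - (-2/15)*R2:  [      0       0    28/5  -32/15 ]
R3 <-> R4   (pivot in column 3 was zero)
[ -9   -8    -3      -6 ]
[  0  5/3     7     -11 ]
[  0    0  28/5  -32/15 ]
[  0    0     0       0 ]
Row echelon form:
[ -9   -8    -3      -6 ]
[  0  5/3     7     -11 ]
[  0    0  28/5  -32/15 ]
[  0    0     0       0 ]
Nonzero rows / pivot columns: 3

rank(A) = 3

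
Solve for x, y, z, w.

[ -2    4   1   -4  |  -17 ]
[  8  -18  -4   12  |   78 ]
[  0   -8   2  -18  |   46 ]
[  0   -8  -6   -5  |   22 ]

Forward elimination on [A|b]:
R2 <- R2 - (-4)*R1:  [  0  -2   0  -4  10 ]
R3 <- R3 - (4)*R2:  [  0   0   2  -2   6 ]
R4 <- R4 - (4)*R2:  [   0    0   -6   11  -18 ]
R4 <- R4 - (-3)*R3:  [ 0  0  0  5  0 ]
Row echelon form:
[ -2   4  1  -4  |  -17 ]
[  0  -2  0  -4  |   10 ]
[  0   0  2  -2  |    6 ]
[  0   0  0   5  |    0 ]
Back-substitution:
w = (0) / 5 = 0
z = (6 - (-2)*(0)) / 2 = 3
y = (10 - (-4)*(0)) / -2 = -5
x = (-17 - (4)*(-5) - (1)*(3) - (-4)*(0)) / -2 = 0

(0, -5, 3, 0)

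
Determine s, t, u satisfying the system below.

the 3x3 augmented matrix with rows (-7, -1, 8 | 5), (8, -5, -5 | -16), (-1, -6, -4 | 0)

(-2, 1, -1)

Forward elimination on [A|b]:
R2 <- R2 - (-8/7)*R1:  [     0  -43/7   29/7  -72/7 ]
R3 <- R3 - (1/7)*R1:  [     0  -41/7  -36/7   -5/7 ]
R3 <- R3 - (41/43)*R2:  [       0        0  -391/43   391/43 ]
Row echelon form:
[ -7     -1        8  |       5 ]
[  0  -43/7     29/7  |   -72/7 ]
[  0      0  -391/43  |  391/43 ]
Back-substitution:
u = (391/43) / (-391/43) = -1
t = (-72/7 - (29/7)*(-1)) / (-43/7) = 1
s = (5 - (-1)*(1) - (8)*(-1)) / -7 = -2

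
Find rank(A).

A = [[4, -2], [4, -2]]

rank(A) = 1

Row reduction:
R2 <- R2 - (1)*R1:  [ 0  0 ]
Row echelon form:
[ 4  -2 ]
[ 0   0 ]
Nonzero rows / pivot columns: 1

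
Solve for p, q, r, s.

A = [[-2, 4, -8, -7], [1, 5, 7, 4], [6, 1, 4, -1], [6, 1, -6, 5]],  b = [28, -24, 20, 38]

Forward elimination on [A|b]:
R2 <- R2 - (-1/2)*R1:  [   0    7    3  1/2  -10 ]
R3 <- R3 - (-3)*R1:  [   0   13  -20  -22  104 ]
R4 <- R4 - (-3)*R1:  [   0   13  -30  -16  122 ]
R3 <- R3 - (13/7)*R2:  [       0        0   -179/7  -321/14    858/7 ]
R4 <- R4 - (13/7)*R2:  [       0        0   -249/7  -237/14    984/7 ]
R4 <- R4 - (249/179)*R3:  [         0          0          0   2679/179  -5358/179 ]
Row echelon form:
[ -2  4      -8        -7  |         28 ]
[  0  7       3       1/2  |        -10 ]
[  0  0  -179/7   -321/14  |      858/7 ]
[  0  0       0  2679/179  |  -5358/179 ]
Back-substitution:
s = (-5358/179) / (2679/179) = -2
r = (858/7 - (-321/14)*(-2)) / (-179/7) = -3
q = (-10 - (3)*(-3) - (1/2)*(-2)) / 7 = 0
p = (28 - (4)*(0) - (-8)*(-3) - (-7)*(-2)) / -2 = 5

(5, 0, -3, -2)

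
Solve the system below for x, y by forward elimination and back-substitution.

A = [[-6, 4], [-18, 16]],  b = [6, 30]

(1, 3)

Forward elimination on [A|b]:
R2 <- R2 - (3)*R1:  [  0   4  12 ]
Row echelon form:
[ -6  4  |   6 ]
[  0  4  |  12 ]
Back-substitution:
y = (12) / 4 = 3
x = (6 - (4)*(3)) / -6 = 1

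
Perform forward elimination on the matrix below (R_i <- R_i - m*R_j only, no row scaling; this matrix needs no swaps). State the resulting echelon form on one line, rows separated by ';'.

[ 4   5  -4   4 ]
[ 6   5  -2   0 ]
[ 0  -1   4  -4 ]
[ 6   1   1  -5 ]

Forward elimination:
R2 <- R2 - (3/2)*R1:  [    0  -5/2     4    -6 ]
R4 <- R4 - (3/2)*R1:  [     0  -13/2      7    -11 ]
R3 <- R3 - (2/5)*R2:  [    0     0  12/5  -8/5 ]
R4 <- R4 - (13/5)*R2:  [     0      0  -17/5   23/5 ]
R4 <- R4 - (-17/12)*R3:  [   0    0    0  7/3 ]
Row echelon form:
[ 4     5    -4     4 ]
[ 0  -5/2     4    -6 ]
[ 0     0  12/5  -8/5 ]
[ 0     0     0   7/3 ]

REF = [4 5 -4 4; 0 -5/2 4 -6; 0 0 12/5 -8/5; 0 0 0 7/3]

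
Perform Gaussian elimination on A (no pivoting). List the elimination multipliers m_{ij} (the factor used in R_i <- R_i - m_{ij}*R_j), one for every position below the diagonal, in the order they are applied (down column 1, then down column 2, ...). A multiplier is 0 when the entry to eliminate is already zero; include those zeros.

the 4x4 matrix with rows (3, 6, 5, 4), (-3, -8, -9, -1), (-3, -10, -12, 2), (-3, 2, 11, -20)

multipliers: -1, -1, -1, 2, -4, 0

Forward elimination:
R2 <- R2 - (-1)*R1:  [  0  -2  -4   3 ]
R3 <- R3 - (-1)*R1:  [  0  -4  -7   6 ]
R4 <- R4 - (-1)*R1:  [   0    8   16  -16 ]
R3 <- R3 - (2)*R2:  [ 0  0  1  0 ]
R4 <- R4 - (-4)*R2:  [  0   0   0  -4 ]
R4: entry in column 3 is already 0 -> m_{43} = 0 (no row operation needed)
Multipliers (in order of application): m_{21} = -1, m_{31} = -1, m_{41} = -1, m_{32} = 2, m_{42} = -4, m_{43} = 0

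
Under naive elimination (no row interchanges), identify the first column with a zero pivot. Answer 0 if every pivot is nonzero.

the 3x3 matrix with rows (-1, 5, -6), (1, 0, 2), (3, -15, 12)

Naive forward elimination:
R2 <- R2 - (-1)*R1:  [  0   5  -4 ]
R3 <- R3 - (-3)*R1:  [  0   0  -6 ]
All pivots nonzero; naive elimination completes without hitting a zero pivot.

first zero-pivot column = 0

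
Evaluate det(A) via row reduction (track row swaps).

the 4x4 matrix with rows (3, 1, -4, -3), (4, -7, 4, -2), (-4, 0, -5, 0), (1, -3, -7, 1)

Forward elimination:
R2 <- R2 - (4/3)*R1:  [     0  -25/3   28/3      2 ]
R3 <- R3 - (-4/3)*R1:  [     0    4/3  -31/3     -4 ]
R4 <- R4 - (1/3)*R1:  [     0  -10/3  -17/3      2 ]
R3 <- R3 - (-4/25)*R2:  [       0        0  -221/25   -92/25 ]
R4 <- R4 - (2/5)*R2:  [     0      0  -47/5    6/5 ]
R4 <- R4 - (235/221)*R3:  [        0         0         0  1130/221 ]
Upper-triangular form:
[ 3      1       -4        -3 ]
[ 0  -25/3     28/3         2 ]
[ 0      0  -221/25    -92/25 ]
[ 0      0        0  1130/221 ]
det(A) = (-1)^0 * (3) * (-25/3) * (-221/25) * (1130/221) = 1130  (0 row swaps -> sign +1)

det(A) = 1130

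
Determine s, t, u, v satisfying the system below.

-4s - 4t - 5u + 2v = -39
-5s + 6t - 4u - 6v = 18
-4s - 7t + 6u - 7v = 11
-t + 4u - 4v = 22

Forward elimination on [A|b]:
R2 <- R2 - (5/4)*R1:  [     0     11    9/4  -17/2  267/4 ]
R3 <- R3 - (1)*R1:  [  0  -3  11  -9  50 ]
R3 <- R3 - (-3/11)*R2:  [       0        0   511/44  -249/22  3001/44 ]
R4 <- R4 - (-1/11)*R2:  [       0        0   185/44  -105/22  1235/44 ]
R4 <- R4 - (185/511)*R3:  [        0         0         0  -345/511  1725/511 ]
Row echelon form:
[ -4  -4      -5         2  |       -39 ]
[  0  11     9/4     -17/2  |     267/4 ]
[  0   0  511/44   -249/22  |   3001/44 ]
[  0   0       0  -345/511  |  1725/511 ]
Back-substitution:
v = (1725/511) / (-345/511) = -5
u = (3001/44 - (-249/22)*(-5)) / (511/44) = 1
t = (267/4 - (9/4)*(1) - (-17/2)*(-5)) / 11 = 2
s = (-39 - (-4)*(2) - (-5)*(1) - (2)*(-5)) / -4 = 4

(4, 2, 1, -5)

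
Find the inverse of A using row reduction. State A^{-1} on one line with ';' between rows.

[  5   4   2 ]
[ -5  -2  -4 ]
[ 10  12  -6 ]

inverse = [-1 -4/5 1/5; 7/6 5/6 -1/6; 2/3 1/3 -1/6]

Gauss-Jordan on [A | I]:
R1 <- (1/5)*R1:  [   1  4/5  2/5  |  1/5    0    0 ]
R2 <- R2 - (-5)*R1:  [  0   2  -2  |   1   1   0 ]
R3 <- R3 - (10)*R1:  [   0    4  -10  |   -2    0    1 ]
R2 <- (1/2)*R2:  [   0    1   -1  |  1/2  1/2    0 ]
R1 <- R1 - (4/5)*R2:  [    1     0   6/5  |  -1/5  -2/5     0 ]
R3 <- R3 - (4)*R2:  [  0   0  -6  |  -4  -2   1 ]
R3 <- (1/-6)*R3:  [    0     0     1  |   2/3   1/3  -1/6 ]
R1 <- R1 - (6/5)*R3:  [    1     0     0  |    -1  -4/5   1/5 ]
R2 <- R2 - (-1)*R3:  [    0     1     0  |   7/6   5/6  -1/6 ]
Right block of [I | A^{-1}] is the inverse:
[  -1  -4/5   1/5 ]
[ 7/6   5/6  -1/6 ]
[ 2/3   1/3  -1/6 ]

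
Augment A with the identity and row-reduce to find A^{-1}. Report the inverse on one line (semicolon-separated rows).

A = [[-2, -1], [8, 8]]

inverse = [-1 -1/8; 1 1/4]

Gauss-Jordan on [A | I]:
R1 <- (1/-2)*R1:  [    1   1/2  |  -1/2     0 ]
R2 <- R2 - (8)*R1:  [ 0  4  |  4  1 ]
R2 <- (1/4)*R2:  [   0    1  |    1  1/4 ]
R1 <- R1 - (1/2)*R2:  [    1     0  |    -1  -1/8 ]
Right block of [I | A^{-1}] is the inverse:
[ -1  -1/8 ]
[  1   1/4 ]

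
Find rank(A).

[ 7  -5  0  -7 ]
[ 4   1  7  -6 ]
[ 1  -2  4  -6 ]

rank(A) = 3

Row reduction:
R2 <- R2 - (4/7)*R1:  [    0  27/7     7    -2 ]
R3 <- R3 - (1/7)*R1:  [    0  -9/7     4    -5 ]
R3 <- R3 - (-1/3)*R2:  [     0      0   19/3  -17/3 ]
Row echelon form:
[ 7    -5     0     -7 ]
[ 0  27/7     7     -2 ]
[ 0     0  19/3  -17/3 ]
Nonzero rows / pivot columns: 3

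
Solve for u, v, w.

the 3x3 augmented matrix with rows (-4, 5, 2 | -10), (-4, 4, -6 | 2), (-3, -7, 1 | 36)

(-3, -4, -1)

Forward elimination on [A|b]:
R2 <- R2 - (1)*R1:  [  0  -1  -8  12 ]
R3 <- R3 - (3/4)*R1:  [     0  -43/4   -1/2   87/2 ]
R3 <- R3 - (43/4)*R2:  [      0       0   171/2  -171/2 ]
Row echelon form:
[ -4   5      2  |     -10 ]
[  0  -1     -8  |      12 ]
[  0   0  171/2  |  -171/2 ]
Back-substitution:
w = (-171/2) / (171/2) = -1
v = (12 - (-8)*(-1)) / -1 = -4
u = (-10 - (5)*(-4) - (2)*(-1)) / -4 = -3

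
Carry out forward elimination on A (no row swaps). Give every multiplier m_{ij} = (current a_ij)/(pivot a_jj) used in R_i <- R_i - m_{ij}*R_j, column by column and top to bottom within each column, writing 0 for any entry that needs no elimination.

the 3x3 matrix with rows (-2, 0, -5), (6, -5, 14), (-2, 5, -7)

Forward elimination:
R2 <- R2 - (-3)*R1:  [  0  -5  -1 ]
R3 <- R3 - (1)*R1:  [  0   5  -2 ]
R3 <- R3 - (-1)*R2:  [  0   0  -3 ]
Multipliers (in order of application): m_{21} = -3, m_{31} = 1, m_{32} = -1

multipliers: -3, 1, -1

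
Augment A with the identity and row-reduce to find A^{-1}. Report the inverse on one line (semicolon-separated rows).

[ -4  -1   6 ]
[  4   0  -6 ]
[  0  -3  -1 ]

Gauss-Jordan on [A | I]:
R1 <- (1/-4)*R1:  [    1   1/4  -3/2  |  -1/4     0     0 ]
R2 <- R2 - (4)*R1:  [  0  -1   0  |   1   1   0 ]
R2 <- (1/-1)*R2:  [  0   1   0  |  -1  -1   0 ]
R1 <- R1 - (1/4)*R2:  [    1     0  -3/2  |     0   1/4     0 ]
R3 <- R3 - (-3)*R2:  [  0   0  -1  |  -3  -3   1 ]
R3 <- (1/-1)*R3:  [  0   0   1  |   3   3  -1 ]
R1 <- R1 - (-3/2)*R3:  [    1     0     0  |   9/2  19/4  -3/2 ]
Right block of [I | A^{-1}] is the inverse:
[ 9/2  19/4  -3/2 ]
[  -1    -1     0 ]
[   3     3    -1 ]

inverse = [9/2 19/4 -3/2; -1 -1 0; 3 3 -1]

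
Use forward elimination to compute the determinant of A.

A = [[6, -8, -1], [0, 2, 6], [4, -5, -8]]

det(A) = -100

Forward elimination:
R3 <- R3 - (2/3)*R1:  [     0    1/3  -22/3 ]
R3 <- R3 - (1/6)*R2:  [     0      0  -25/3 ]
Upper-triangular form:
[ 6  -8     -1 ]
[ 0   2      6 ]
[ 0   0  -25/3 ]
det(A) = (-1)^0 * (6) * (2) * (-25/3) = -100  (0 row swaps -> sign +1)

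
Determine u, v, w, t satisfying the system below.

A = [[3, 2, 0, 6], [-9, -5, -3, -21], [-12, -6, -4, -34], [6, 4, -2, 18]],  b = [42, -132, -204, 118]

(2, 3, -2, 5)

Forward elimination on [A|b]:
R2 <- R2 - (-3)*R1:  [  0   1  -3  -3  -6 ]
R3 <- R3 - (-4)*R1:  [   0    2   -4  -10  -36 ]
R4 <- R4 - (2)*R1:  [  0   0  -2   6  34 ]
R3 <- R3 - (2)*R2:  [   0    0    2   -4  -24 ]
R4 <- R4 - (-1)*R3:  [  0   0   0   2  10 ]
Row echelon form:
[ 3  2   0   6  |   42 ]
[ 0  1  -3  -3  |   -6 ]
[ 0  0   2  -4  |  -24 ]
[ 0  0   0   2  |   10 ]
Back-substitution:
t = (10) / 2 = 5
w = (-24 - (-4)*(5)) / 2 = -2
v = (-6 - (-3)*(-2) - (-3)*(5)) / 1 = 3
u = (42 - (2)*(3) - (6)*(5)) / 3 = 2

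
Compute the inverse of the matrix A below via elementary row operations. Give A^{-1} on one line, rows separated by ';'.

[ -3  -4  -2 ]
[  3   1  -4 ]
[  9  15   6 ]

inverse = [-11/9 1/9 -1/3; 1 0 1/3; -2/3 -1/6 -1/6]

Gauss-Jordan on [A | I]:
R1 <- (1/-3)*R1:  [    1   4/3   2/3  |  -1/3     0     0 ]
R2 <- R2 - (3)*R1:  [  0  -3  -6  |   1   1   0 ]
R3 <- R3 - (9)*R1:  [ 0  3  0  |  3  0  1 ]
R2 <- (1/-3)*R2:  [    0     1     2  |  -1/3  -1/3     0 ]
R1 <- R1 - (4/3)*R2:  [   1    0   -2  |  1/9  4/9    0 ]
R3 <- R3 - (3)*R2:  [  0   0  -6  |   4   1   1 ]
R3 <- (1/-6)*R3:  [    0     0     1  |  -2/3  -1/6  -1/6 ]
R1 <- R1 - (-2)*R3:  [     1      0      0  |  -11/9    1/9   -1/3 ]
R2 <- R2 - (2)*R3:  [   0    1    0  |    1    0  1/3 ]
Right block of [I | A^{-1}] is the inverse:
[ -11/9   1/9  -1/3 ]
[     1     0   1/3 ]
[  -2/3  -1/6  -1/6 ]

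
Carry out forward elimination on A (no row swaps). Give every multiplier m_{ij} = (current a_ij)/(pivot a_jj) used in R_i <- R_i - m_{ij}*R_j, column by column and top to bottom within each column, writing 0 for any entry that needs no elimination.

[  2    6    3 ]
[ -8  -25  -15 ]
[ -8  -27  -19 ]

multipliers: -4, -4, 3

Forward elimination:
R2 <- R2 - (-4)*R1:  [  0  -1  -3 ]
R3 <- R3 - (-4)*R1:  [  0  -3  -7 ]
R3 <- R3 - (3)*R2:  [ 0  0  2 ]
Multipliers (in order of application): m_{21} = -4, m_{31} = -4, m_{32} = 3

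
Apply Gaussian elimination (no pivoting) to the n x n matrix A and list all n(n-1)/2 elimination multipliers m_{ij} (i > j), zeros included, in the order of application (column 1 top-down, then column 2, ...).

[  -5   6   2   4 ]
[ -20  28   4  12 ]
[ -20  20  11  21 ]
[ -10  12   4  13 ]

Forward elimination:
R2 <- R2 - (4)*R1:  [  0   4  -4  -4 ]
R3 <- R3 - (4)*R1:  [  0  -4   3   5 ]
R4 <- R4 - (2)*R1:  [ 0  0  0  5 ]
R3 <- R3 - (-1)*R2:  [  0   0  -1   1 ]
R4: entry in column 2 is already 0 -> m_{42} = 0 (no row operation needed)
R4: entry in column 3 is already 0 -> m_{43} = 0 (no row operation needed)
Multipliers (in order of application): m_{21} = 4, m_{31} = 4, m_{41} = 2, m_{32} = -1, m_{42} = 0, m_{43} = 0

multipliers: 4, 4, 2, -1, 0, 0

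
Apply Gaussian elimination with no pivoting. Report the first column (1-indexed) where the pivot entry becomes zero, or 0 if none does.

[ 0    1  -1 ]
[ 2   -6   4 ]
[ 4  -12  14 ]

first zero-pivot column = 1

Naive forward elimination:
Pivot entry (1,1) is zero but row 2 has 2 in column 1 -> naive elimination stops; a row interchange (e.g. R1 <-> R2) would be required here.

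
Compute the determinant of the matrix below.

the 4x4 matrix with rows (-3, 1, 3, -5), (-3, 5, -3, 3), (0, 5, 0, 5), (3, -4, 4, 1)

det(A) = -330

Forward elimination:
R2 <- R2 - (1)*R1:  [  0   4  -6   8 ]
R4 <- R4 - (-1)*R1:  [  0  -3   7  -4 ]
R3 <- R3 - (5/4)*R2:  [    0     0  15/2    -5 ]
R4 <- R4 - (-3/4)*R2:  [   0    0  5/2    2 ]
R4 <- R4 - (1/3)*R3:  [    0     0     0  11/3 ]
Upper-triangular form:
[ -3  1     3    -5 ]
[  0  4    -6     8 ]
[  0  0  15/2    -5 ]
[  0  0     0  11/3 ]
det(A) = (-1)^0 * (-3) * (4) * (15/2) * (11/3) = -330  (0 row swaps -> sign +1)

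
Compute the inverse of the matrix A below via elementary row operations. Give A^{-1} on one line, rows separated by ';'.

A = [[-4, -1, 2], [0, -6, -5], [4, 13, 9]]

Gauss-Jordan on [A | I]:
R1 <- (1/-4)*R1:  [    1   1/4  -1/2  |  -1/4     0     0 ]
R3 <- R3 - (4)*R1:  [  0  12  11  |   1   0   1 ]
R2 <- (1/-6)*R2:  [    0     1   5/6  |     0  -1/6     0 ]
R1 <- R1 - (1/4)*R2:  [      1       0  -17/24  |    -1/4    1/24       0 ]
R3 <- R3 - (12)*R2:  [ 0  0  1  |  1  2  1 ]
R1 <- R1 - (-17/24)*R3:  [     1      0      0  |  11/24  35/24  17/24 ]
R2 <- R2 - (5/6)*R3:  [     0      1      0  |   -5/6  -11/6   -5/6 ]
Right block of [I | A^{-1}] is the inverse:
[ 11/24  35/24  17/24 ]
[  -5/6  -11/6   -5/6 ]
[     1      2      1 ]

inverse = [11/24 35/24 17/24; -5/6 -11/6 -5/6; 1 2 1]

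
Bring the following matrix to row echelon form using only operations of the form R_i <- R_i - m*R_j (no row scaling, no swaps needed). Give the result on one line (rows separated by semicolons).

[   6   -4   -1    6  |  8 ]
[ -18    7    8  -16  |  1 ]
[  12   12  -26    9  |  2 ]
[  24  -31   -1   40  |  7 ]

REF = [6 -4 -1 6 8; 0 -5 5 2 25; 0 0 -4 5 86; 0 0 0 -5 -358]

Forward elimination:
R2 <- R2 - (-3)*R1:  [  0  -5   5   2  25 ]
R3 <- R3 - (2)*R1:  [   0   20  -24   -3  -14 ]
R4 <- R4 - (4)*R1:  [   0  -15    3   16  -25 ]
R3 <- R3 - (-4)*R2:  [  0   0  -4   5  86 ]
R4 <- R4 - (3)*R2:  [    0     0   -12    10  -100 ]
R4 <- R4 - (3)*R3:  [    0     0     0    -5  -358 ]
Row echelon form:
[ 6  -4  -1   6  |     8 ]
[ 0  -5   5   2  |    25 ]
[ 0   0  -4   5  |    86 ]
[ 0   0   0  -5  |  -358 ]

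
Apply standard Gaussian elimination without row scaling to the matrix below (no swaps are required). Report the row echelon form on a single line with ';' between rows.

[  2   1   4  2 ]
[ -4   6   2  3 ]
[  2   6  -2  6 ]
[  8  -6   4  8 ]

REF = [2 1 4 2; 0 8 10 7; 0 0 -49/4 -3/8; 0 0 0 428/49]

Forward elimination:
R2 <- R2 - (-2)*R1:  [  0   8  10   7 ]
R3 <- R3 - (1)*R1:  [  0   5  -6   4 ]
R4 <- R4 - (4)*R1:  [   0  -10  -12    0 ]
R3 <- R3 - (5/8)*R2:  [     0      0  -49/4   -3/8 ]
R4 <- R4 - (-5/4)*R2:  [    0     0   1/2  35/4 ]
R4 <- R4 - (-2/49)*R3:  [      0       0       0  428/49 ]
Row echelon form:
[ 2  1      4       2 ]
[ 0  8     10       7 ]
[ 0  0  -49/4    -3/8 ]
[ 0  0      0  428/49 ]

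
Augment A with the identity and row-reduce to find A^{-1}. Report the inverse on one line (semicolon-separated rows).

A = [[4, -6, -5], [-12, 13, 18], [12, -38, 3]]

Gauss-Jordan on [A | I]:
R1 <- (1/4)*R1:  [    1  -3/2  -5/4  |   1/4     0     0 ]
R2 <- R2 - (-12)*R1:  [  0  -5   3  |   3   1   0 ]
R3 <- R3 - (12)*R1:  [   0  -20   18  |   -3    0    1 ]
R2 <- (1/-5)*R2:  [    0     1  -3/5  |  -3/5  -1/5     0 ]
R1 <- R1 - (-3/2)*R2:  [      1       0  -43/20  |  -13/20   -3/10       0 ]
R3 <- R3 - (-20)*R2:  [   0    0    6  |  -15   -4    1 ]
R3 <- (1/6)*R3:  [    0     0     1  |  -5/2  -2/3   1/6 ]
R1 <- R1 - (-43/20)*R3:  [       1        0        0  |  -241/40   -26/15   43/120 ]
R2 <- R2 - (-3/5)*R3:  [      0       1       0  |  -21/10    -3/5    1/10 ]
Right block of [I | A^{-1}] is the inverse:
[ -241/40  -26/15  43/120 ]
[  -21/10    -3/5    1/10 ]
[    -5/2    -2/3     1/6 ]

inverse = [-241/40 -26/15 43/120; -21/10 -3/5 1/10; -5/2 -2/3 1/6]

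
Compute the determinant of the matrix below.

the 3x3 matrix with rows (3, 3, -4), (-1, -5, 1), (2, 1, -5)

det(A) = 27

Forward elimination:
R2 <- R2 - (-1/3)*R1:  [    0    -4  -1/3 ]
R3 <- R3 - (2/3)*R1:  [    0    -1  -7/3 ]
R3 <- R3 - (1/4)*R2:  [    0     0  -9/4 ]
Upper-triangular form:
[ 3   3    -4 ]
[ 0  -4  -1/3 ]
[ 0   0  -9/4 ]
det(A) = (-1)^0 * (3) * (-4) * (-9/4) = 27  (0 row swaps -> sign +1)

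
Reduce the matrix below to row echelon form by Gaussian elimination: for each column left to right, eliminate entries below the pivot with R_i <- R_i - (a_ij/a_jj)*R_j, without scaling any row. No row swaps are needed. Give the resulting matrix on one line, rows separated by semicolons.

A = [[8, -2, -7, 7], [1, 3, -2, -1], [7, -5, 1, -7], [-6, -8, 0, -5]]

Forward elimination:
R2 <- R2 - (1/8)*R1:  [     0   13/4   -9/8  -15/8 ]
R3 <- R3 - (7/8)*R1:  [      0   -13/4    57/8  -105/8 ]
R4 <- R4 - (-3/4)*R1:  [     0  -19/2  -21/4    1/4 ]
R3 <- R3 - (-1)*R2:  [   0    0    6  -15 ]
R4 <- R4 - (-38/13)*R2:  [       0        0  -111/13   -68/13 ]
R4 <- R4 - (-37/26)*R3:  [       0        0        0  -691/26 ]
Row echelon form:
[ 8    -2    -7        7 ]
[ 0  13/4  -9/8    -15/8 ]
[ 0     0     6      -15 ]
[ 0     0     0  -691/26 ]

REF = [8 -2 -7 7; 0 13/4 -9/8 -15/8; 0 0 6 -15; 0 0 0 -691/26]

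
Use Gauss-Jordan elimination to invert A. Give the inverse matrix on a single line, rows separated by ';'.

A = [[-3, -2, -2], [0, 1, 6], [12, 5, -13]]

inverse = [-43/9 -4 -10/9; 8 7 2; -4/3 -1 -1/3]

Gauss-Jordan on [A | I]:
R1 <- (1/-3)*R1:  [    1   2/3   2/3  |  -1/3     0     0 ]
R3 <- R3 - (12)*R1:  [   0   -3  -21  |    4    0    1 ]
R1 <- R1 - (2/3)*R2:  [     1      0  -10/3  |   -1/3   -2/3      0 ]
R3 <- R3 - (-3)*R2:  [  0   0  -3  |   4   3   1 ]
R3 <- (1/-3)*R3:  [    0     0     1  |  -4/3    -1  -1/3 ]
R1 <- R1 - (-10/3)*R3:  [     1      0      0  |  -43/9     -4  -10/9 ]
R2 <- R2 - (6)*R3:  [ 0  1  0  |  8  7  2 ]
Right block of [I | A^{-1}] is the inverse:
[ -43/9  -4  -10/9 ]
[     8   7      2 ]
[  -4/3  -1   -1/3 ]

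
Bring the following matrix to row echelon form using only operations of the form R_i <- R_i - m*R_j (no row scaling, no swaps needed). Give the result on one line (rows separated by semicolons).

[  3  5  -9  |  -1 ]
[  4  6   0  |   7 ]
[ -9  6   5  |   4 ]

Forward elimination:
R2 <- R2 - (4/3)*R1:  [    0  -2/3    12  25/3 ]
R3 <- R3 - (-3)*R1:  [   0   21  -22    1 ]
R3 <- R3 - (-63/2)*R2:  [     0      0    356  527/2 ]
Row echelon form:
[ 3     5   -9  |     -1 ]
[ 0  -2/3   12  |   25/3 ]
[ 0     0  356  |  527/2 ]

REF = [3 5 -9 -1; 0 -2/3 12 25/3; 0 0 356 527/2]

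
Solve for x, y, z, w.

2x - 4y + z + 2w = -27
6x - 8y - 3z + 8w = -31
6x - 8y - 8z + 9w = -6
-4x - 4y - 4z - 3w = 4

Forward elimination on [A|b]:
R2 <- R2 - (3)*R1:  [  0   4  -6   2  50 ]
R3 <- R3 - (3)*R1:  [   0    4  -11    3   75 ]
R4 <- R4 - (-2)*R1:  [   0  -12   -2    1  -50 ]
R3 <- R3 - (1)*R2:  [  0   0  -5   1  25 ]
R4 <- R4 - (-3)*R2:  [   0    0  -20    7  100 ]
R4 <- R4 - (4)*R3:  [ 0  0  0  3  0 ]
Row echelon form:
[ 2  -4   1  2  |  -27 ]
[ 0   4  -6  2  |   50 ]
[ 0   0  -5  1  |   25 ]
[ 0   0   0  3  |    0 ]
Back-substitution:
w = (0) / 3 = 0
z = (25 - (1)*(0)) / -5 = -5
y = (50 - (-6)*(-5) - (2)*(0)) / 4 = 5
x = (-27 - (-4)*(5) - (1)*(-5) - (2)*(0)) / 2 = -1

(-1, 5, -5, 0)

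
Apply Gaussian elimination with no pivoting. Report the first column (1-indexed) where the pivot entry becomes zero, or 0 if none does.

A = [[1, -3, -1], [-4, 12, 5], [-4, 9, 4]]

Naive forward elimination:
R2 <- R2 - (-4)*R1:  [ 0  0  1 ]
R3 <- R3 - (-4)*R1:  [  0  -3   0 ]
Matrix at this point:
[ 1  -3  -1 ]
[ 0   0   1 ]
[ 0  -3   0 ]
Pivot entry (2,2) is zero but row 3 has -3 in column 2 -> naive elimination stops; a row interchange (e.g. R2 <-> R3) would be required here.

first zero-pivot column = 2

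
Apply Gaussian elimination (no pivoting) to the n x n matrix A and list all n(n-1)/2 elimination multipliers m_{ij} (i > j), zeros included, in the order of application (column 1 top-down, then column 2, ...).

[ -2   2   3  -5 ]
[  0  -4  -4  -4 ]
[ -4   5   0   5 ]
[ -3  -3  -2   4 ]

multipliers: 0, 2, 3/2, -1/4, 3/2, 1/14

Forward elimination:
R2: entry in column 1 is already 0 -> m_{21} = 0 (no row operation needed)
R3 <- R3 - (2)*R1:  [  0   1  -6  15 ]
R4 <- R4 - (3/2)*R1:  [     0     -6  -13/2   23/2 ]
R3 <- R3 - (-1/4)*R2:  [  0   0  -7  14 ]
R4 <- R4 - (3/2)*R2:  [    0     0  -1/2  35/2 ]
R4 <- R4 - (1/14)*R3:  [    0     0     0  33/2 ]
Multipliers (in order of application): m_{21} = 0, m_{31} = 2, m_{41} = 3/2, m_{32} = -1/4, m_{42} = 3/2, m_{43} = 1/14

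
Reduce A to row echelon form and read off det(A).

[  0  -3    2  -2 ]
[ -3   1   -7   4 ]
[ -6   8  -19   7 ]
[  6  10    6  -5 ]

det(A) = -45

Forward elimination:
R1 <-> R2   (pivot in column 1 was zero)
[ -3   1   -7   4 ]
[  0  -3    2  -2 ]
[ -6   8  -19   7 ]
[  6  10    6  -5 ]
R3 <- R3 - (2)*R1:  [  0   6  -5  -1 ]
R4 <- R4 - (-2)*R1:  [  0  12  -8   3 ]
R3 <- R3 - (-2)*R2:  [  0   0  -1  -5 ]
R4 <- R4 - (-4)*R2:  [  0   0   0  -5 ]
Upper-triangular form:
[ -3   1  -7   4 ]
[  0  -3   2  -2 ]
[  0   0  -1  -5 ]
[  0   0   0  -5 ]
det(A) = (-1)^1 * (-3) * (-3) * (-1) * (-5) = -45  (1 row swap -> sign -1)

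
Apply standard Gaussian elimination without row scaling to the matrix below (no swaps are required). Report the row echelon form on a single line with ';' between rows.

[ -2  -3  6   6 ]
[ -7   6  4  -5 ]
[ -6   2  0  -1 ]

REF = [-2 -3 6 6; 0 33/2 -17 -26; 0 0 -20/3 -5/3]

Forward elimination:
R2 <- R2 - (7/2)*R1:  [    0  33/2   -17   -26 ]
R3 <- R3 - (3)*R1:  [   0   11  -18  -19 ]
R3 <- R3 - (2/3)*R2:  [     0      0  -20/3   -5/3 ]
Row echelon form:
[ -2    -3      6     6 ]
[  0  33/2    -17   -26 ]
[  0     0  -20/3  -5/3 ]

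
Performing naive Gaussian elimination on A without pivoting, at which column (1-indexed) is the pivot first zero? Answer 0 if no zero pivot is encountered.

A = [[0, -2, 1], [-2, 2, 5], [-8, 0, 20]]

first zero-pivot column = 1

Naive forward elimination:
Pivot entry (1,1) is zero but row 2 has -2 in column 1 -> naive elimination stops; a row interchange (e.g. R1 <-> R2) would be required here.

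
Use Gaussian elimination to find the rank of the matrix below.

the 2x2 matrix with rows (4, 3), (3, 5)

rank(A) = 2

Row reduction:
R2 <- R2 - (3/4)*R1:  [    0  11/4 ]
Row echelon form:
[ 4     3 ]
[ 0  11/4 ]
Nonzero rows / pivot columns: 2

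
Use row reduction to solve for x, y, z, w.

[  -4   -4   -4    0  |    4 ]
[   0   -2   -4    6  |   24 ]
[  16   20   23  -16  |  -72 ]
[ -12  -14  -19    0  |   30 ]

(-2, 5, -4, 3)

Forward elimination on [A|b]:
R3 <- R3 - (-4)*R1:  [   0    4    7  -16  -56 ]
R4 <- R4 - (3)*R1:  [  0  -2  -7   0  18 ]
R3 <- R3 - (-2)*R2:  [  0   0  -1  -4  -8 ]
R4 <- R4 - (1)*R2:  [  0   0  -3  -6  -6 ]
R4 <- R4 - (3)*R3:  [  0   0   0   6  18 ]
Row echelon form:
[ -4  -4  -4   0  |   4 ]
[  0  -2  -4   6  |  24 ]
[  0   0  -1  -4  |  -8 ]
[  0   0   0   6  |  18 ]
Back-substitution:
w = (18) / 6 = 3
z = (-8 - (-4)*(3)) / -1 = -4
y = (24 - (-4)*(-4) - (6)*(3)) / -2 = 5
x = (4 - (-4)*(5) - (-4)*(-4)) / -4 = -2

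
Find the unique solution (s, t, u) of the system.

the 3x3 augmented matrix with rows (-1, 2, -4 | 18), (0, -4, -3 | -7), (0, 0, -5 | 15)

Forward elimination on [A|b]:
Row echelon form:
[ -1   2  -4  |  18 ]
[  0  -4  -3  |  -7 ]
[  0   0  -5  |  15 ]
Back-substitution:
u = (15) / -5 = -3
t = (-7 - (-3)*(-3)) / -4 = 4
s = (18 - (2)*(4) - (-4)*(-3)) / -1 = 2

(2, 4, -3)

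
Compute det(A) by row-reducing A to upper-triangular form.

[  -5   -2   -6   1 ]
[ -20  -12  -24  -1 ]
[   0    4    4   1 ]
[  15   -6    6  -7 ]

Forward elimination:
R2 <- R2 - (4)*R1:  [  0  -4   0  -5 ]
R4 <- R4 - (-3)*R1:  [   0  -12  -12   -4 ]
R3 <- R3 - (-1)*R2:  [  0   0   4  -4 ]
R4 <- R4 - (3)*R2:  [   0    0  -12   11 ]
R4 <- R4 - (-3)*R3:  [  0   0   0  -1 ]
Upper-triangular form:
[ -5  -2  -6   1 ]
[  0  -4   0  -5 ]
[  0   0   4  -4 ]
[  0   0   0  -1 ]
det(A) = (-1)^0 * (-5) * (-4) * (4) * (-1) = -80  (0 row swaps -> sign +1)

det(A) = -80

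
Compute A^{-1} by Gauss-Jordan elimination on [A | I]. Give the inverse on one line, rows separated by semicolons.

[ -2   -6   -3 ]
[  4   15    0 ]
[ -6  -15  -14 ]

inverse = [35 13/2 -15/2; -28/3 -5/3 2; -5 -1 1]

Gauss-Jordan on [A | I]:
R1 <- (1/-2)*R1:  [    1     3   3/2  |  -1/2     0     0 ]
R2 <- R2 - (4)*R1:  [  0   3  -6  |   2   1   0 ]
R3 <- R3 - (-6)*R1:  [  0   3  -5  |  -3   0   1 ]
R2 <- (1/3)*R2:  [   0    1   -2  |  2/3  1/3    0 ]
R1 <- R1 - (3)*R2:  [    1     0  15/2  |  -5/2    -1     0 ]
R3 <- R3 - (3)*R2:  [  0   0   1  |  -5  -1   1 ]
R1 <- R1 - (15/2)*R3:  [     1      0      0  |     35   13/2  -15/2 ]
R2 <- R2 - (-2)*R3:  [     0      1      0  |  -28/3   -5/3      2 ]
Right block of [I | A^{-1}] is the inverse:
[    35  13/2  -15/2 ]
[ -28/3  -5/3      2 ]
[    -5    -1      1 ]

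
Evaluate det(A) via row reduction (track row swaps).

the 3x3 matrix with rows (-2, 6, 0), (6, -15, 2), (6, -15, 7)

Forward elimination:
R2 <- R2 - (-3)*R1:  [ 0  3  2 ]
R3 <- R3 - (-3)*R1:  [ 0  3  7 ]
R3 <- R3 - (1)*R2:  [ 0  0  5 ]
Upper-triangular form:
[ -2  6  0 ]
[  0  3  2 ]
[  0  0  5 ]
det(A) = (-1)^0 * (-2) * (3) * (5) = -30  (0 row swaps -> sign +1)

det(A) = -30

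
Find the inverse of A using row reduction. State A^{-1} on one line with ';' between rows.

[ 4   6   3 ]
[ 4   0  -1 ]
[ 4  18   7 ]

Gauss-Jordan on [A | I]:
R1 <- (1/4)*R1:  [   1  3/2  3/4  |  1/4    0    0 ]
R2 <- R2 - (4)*R1:  [  0  -6  -4  |  -1   1   0 ]
R3 <- R3 - (4)*R1:  [  0  12   4  |  -1   0   1 ]
R2 <- (1/-6)*R2:  [    0     1   2/3  |   1/6  -1/6     0 ]
R1 <- R1 - (3/2)*R2:  [    1     0  -1/4  |     0   1/4     0 ]
R3 <- R3 - (12)*R2:  [  0   0  -4  |  -3   2   1 ]
R3 <- (1/-4)*R3:  [    0     0     1  |   3/4  -1/2  -1/4 ]
R1 <- R1 - (-1/4)*R3:  [     1      0      0  |   3/16    1/8  -1/16 ]
R2 <- R2 - (2/3)*R3:  [    0     1     0  |  -1/3   1/6   1/6 ]
Right block of [I | A^{-1}] is the inverse:
[ 3/16   1/8  -1/16 ]
[ -1/3   1/6    1/6 ]
[  3/4  -1/2   -1/4 ]

inverse = [3/16 1/8 -1/16; -1/3 1/6 1/6; 3/4 -1/2 -1/4]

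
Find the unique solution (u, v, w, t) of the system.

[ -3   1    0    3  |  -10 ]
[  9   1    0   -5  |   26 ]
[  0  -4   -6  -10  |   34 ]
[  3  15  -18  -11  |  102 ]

(1, 2, -2, -3)

Forward elimination on [A|b]:
R2 <- R2 - (-3)*R1:  [  0   4   0   4  -4 ]
R4 <- R4 - (-1)*R1:  [   0   16  -18   -8   92 ]
R3 <- R3 - (-1)*R2:  [  0   0  -6  -6  30 ]
R4 <- R4 - (4)*R2:  [   0    0  -18  -24  108 ]
R4 <- R4 - (3)*R3:  [  0   0   0  -6  18 ]
Row echelon form:
[ -3  1   0   3  |  -10 ]
[  0  4   0   4  |   -4 ]
[  0  0  -6  -6  |   30 ]
[  0  0   0  -6  |   18 ]
Back-substitution:
t = (18) / -6 = -3
w = (30 - (-6)*(-3)) / -6 = -2
v = (-4 - (4)*(-3)) / 4 = 2
u = (-10 - (1)*(2) - (3)*(-3)) / -3 = 1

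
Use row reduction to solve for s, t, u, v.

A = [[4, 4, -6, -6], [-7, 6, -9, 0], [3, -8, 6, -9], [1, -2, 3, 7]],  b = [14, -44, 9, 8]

Forward elimination on [A|b]:
R2 <- R2 - (-7/4)*R1:  [     0     13  -39/2  -21/2  -39/2 ]
R3 <- R3 - (3/4)*R1:  [    0   -11  21/2  -9/2  -3/2 ]
R4 <- R4 - (1/4)*R1:  [    0    -3   9/2  17/2   9/2 ]
R3 <- R3 - (-11/13)*R2:  [       0        0       -6  -174/13      -18 ]
R4 <- R4 - (-3/13)*R2:  [     0      0      0  79/13      0 ]
Row echelon form:
[ 4   4     -6       -6  |     14 ]
[ 0  13  -39/2    -21/2  |  -39/2 ]
[ 0   0     -6  -174/13  |    -18 ]
[ 0   0      0    79/13  |      0 ]
Back-substitution:
v = (0) / (79/13) = 0
u = (-18 - (-174/13)*(0)) / -6 = 3
t = (-39/2 - (-39/2)*(3) - (-21/2)*(0)) / 13 = 3
s = (14 - (4)*(3) - (-6)*(3) - (-6)*(0)) / 4 = 5

(5, 3, 3, 0)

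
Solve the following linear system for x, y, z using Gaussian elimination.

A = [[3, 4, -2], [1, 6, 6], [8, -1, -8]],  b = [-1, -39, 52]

(3, -4, -3)

Forward elimination on [A|b]:
R2 <- R2 - (1/3)*R1:  [      0    14/3    20/3  -116/3 ]
R3 <- R3 - (8/3)*R1:  [     0  -35/3   -8/3  164/3 ]
R3 <- R3 - (-5/2)*R2:  [   0    0   14  -42 ]
Row echelon form:
[ 3     4    -2  |      -1 ]
[ 0  14/3  20/3  |  -116/3 ]
[ 0     0    14  |     -42 ]
Back-substitution:
z = (-42) / 14 = -3
y = (-116/3 - (20/3)*(-3)) / (14/3) = -4
x = (-1 - (4)*(-4) - (-2)*(-3)) / 3 = 3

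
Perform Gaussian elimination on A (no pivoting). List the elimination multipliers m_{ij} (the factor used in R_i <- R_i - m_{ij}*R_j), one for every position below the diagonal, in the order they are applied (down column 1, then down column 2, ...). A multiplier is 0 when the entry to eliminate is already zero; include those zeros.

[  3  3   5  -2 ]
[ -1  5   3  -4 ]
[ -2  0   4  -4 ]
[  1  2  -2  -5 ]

multipliers: -1/3, -2/3, 1/3, 1/3, 1/6, -10/13

Forward elimination:
R2 <- R2 - (-1/3)*R1:  [     0      6   14/3  -14/3 ]
R3 <- R3 - (-2/3)*R1:  [     0      2   22/3  -16/3 ]
R4 <- R4 - (1/3)*R1:  [     0      1  -11/3  -13/3 ]
R3 <- R3 - (1/3)*R2:  [     0      0   52/9  -34/9 ]
R4 <- R4 - (1/6)*R2:  [     0      0  -40/9  -32/9 ]
R4 <- R4 - (-10/13)*R3:  [      0       0       0  -84/13 ]
Multipliers (in order of application): m_{21} = -1/3, m_{31} = -2/3, m_{41} = 1/3, m_{32} = 1/3, m_{42} = 1/6, m_{43} = -10/13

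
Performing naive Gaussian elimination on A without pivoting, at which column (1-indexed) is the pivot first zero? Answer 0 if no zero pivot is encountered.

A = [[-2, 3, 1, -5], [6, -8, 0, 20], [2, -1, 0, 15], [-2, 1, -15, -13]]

Naive forward elimination:
R2 <- R2 - (-3)*R1:  [ 0  1  3  5 ]
R3 <- R3 - (-1)*R1:  [  0   2   1  10 ]
R4 <- R4 - (1)*R1:  [   0   -2  -16   -8 ]
R3 <- R3 - (2)*R2:  [  0   0  -5   0 ]
R4 <- R4 - (-2)*R2:  [   0    0  -10    2 ]
R4 <- R4 - (2)*R3:  [ 0  0  0  2 ]
All pivots nonzero; naive elimination completes without hitting a zero pivot.

first zero-pivot column = 0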